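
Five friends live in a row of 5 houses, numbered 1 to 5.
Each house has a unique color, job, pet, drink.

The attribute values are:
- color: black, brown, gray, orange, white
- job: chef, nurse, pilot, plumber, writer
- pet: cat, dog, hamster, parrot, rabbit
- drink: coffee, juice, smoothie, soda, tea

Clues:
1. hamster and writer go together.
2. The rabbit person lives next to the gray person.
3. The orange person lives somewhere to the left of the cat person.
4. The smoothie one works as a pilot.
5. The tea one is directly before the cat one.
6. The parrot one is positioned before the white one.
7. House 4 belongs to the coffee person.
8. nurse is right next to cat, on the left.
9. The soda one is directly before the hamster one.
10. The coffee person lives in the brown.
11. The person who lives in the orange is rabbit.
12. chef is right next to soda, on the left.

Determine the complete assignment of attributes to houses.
Solution:

House | Color | Job | Pet | Drink
---------------------------------
  1   | orange | nurse | rabbit | tea
  2   | gray | chef | cat | juice
  3   | black | plumber | parrot | soda
  4   | brown | writer | hamster | coffee
  5   | white | pilot | dog | smoothie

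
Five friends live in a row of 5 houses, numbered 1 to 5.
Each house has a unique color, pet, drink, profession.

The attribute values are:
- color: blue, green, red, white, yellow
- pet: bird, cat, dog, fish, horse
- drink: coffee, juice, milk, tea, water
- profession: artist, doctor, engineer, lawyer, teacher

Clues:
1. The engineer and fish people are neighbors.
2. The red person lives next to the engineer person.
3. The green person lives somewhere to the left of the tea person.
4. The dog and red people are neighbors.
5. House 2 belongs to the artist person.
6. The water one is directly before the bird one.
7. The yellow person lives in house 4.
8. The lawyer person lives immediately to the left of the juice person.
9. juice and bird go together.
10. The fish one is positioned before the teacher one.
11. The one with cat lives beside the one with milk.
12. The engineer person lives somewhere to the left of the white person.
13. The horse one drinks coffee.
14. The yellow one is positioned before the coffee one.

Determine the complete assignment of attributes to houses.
Solution:

House | Color | Pet | Drink | Profession
----------------------------------------
  1   | green | dog | water | lawyer
  2   | red | bird | juice | artist
  3   | blue | cat | tea | engineer
  4   | yellow | fish | milk | doctor
  5   | white | horse | coffee | teacher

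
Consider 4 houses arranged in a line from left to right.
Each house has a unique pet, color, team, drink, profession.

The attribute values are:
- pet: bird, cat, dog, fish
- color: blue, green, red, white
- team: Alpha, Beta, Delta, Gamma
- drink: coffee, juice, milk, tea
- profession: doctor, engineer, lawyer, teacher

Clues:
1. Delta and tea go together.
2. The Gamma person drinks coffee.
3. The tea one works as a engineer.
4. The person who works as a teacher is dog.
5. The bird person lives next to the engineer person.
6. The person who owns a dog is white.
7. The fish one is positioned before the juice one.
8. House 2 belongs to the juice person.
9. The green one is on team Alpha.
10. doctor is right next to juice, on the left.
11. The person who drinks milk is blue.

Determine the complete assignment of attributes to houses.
Solution:

House | Pet | Color | Team | Drink | Profession
-----------------------------------------------
  1   | fish | blue | Beta | milk | doctor
  2   | bird | green | Alpha | juice | lawyer
  3   | cat | red | Delta | tea | engineer
  4   | dog | white | Gamma | coffee | teacher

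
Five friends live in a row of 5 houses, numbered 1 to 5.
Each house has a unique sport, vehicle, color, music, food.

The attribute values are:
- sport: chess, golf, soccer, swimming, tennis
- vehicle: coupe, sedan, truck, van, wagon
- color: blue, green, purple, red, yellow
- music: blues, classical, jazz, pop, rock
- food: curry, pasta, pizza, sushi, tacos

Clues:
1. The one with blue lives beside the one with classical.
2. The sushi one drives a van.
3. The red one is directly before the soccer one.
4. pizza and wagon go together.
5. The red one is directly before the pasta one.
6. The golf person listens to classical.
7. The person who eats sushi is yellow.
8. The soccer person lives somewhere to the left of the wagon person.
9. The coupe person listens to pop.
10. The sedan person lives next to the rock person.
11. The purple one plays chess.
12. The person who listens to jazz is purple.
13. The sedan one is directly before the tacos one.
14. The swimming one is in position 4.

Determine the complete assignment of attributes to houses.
Solution:

House | Sport | Vehicle | Color | Music | Food
----------------------------------------------
  1   | chess | sedan | purple | jazz | curry
  2   | tennis | truck | red | rock | tacos
  3   | soccer | coupe | green | pop | pasta
  4   | swimming | wagon | blue | blues | pizza
  5   | golf | van | yellow | classical | sushi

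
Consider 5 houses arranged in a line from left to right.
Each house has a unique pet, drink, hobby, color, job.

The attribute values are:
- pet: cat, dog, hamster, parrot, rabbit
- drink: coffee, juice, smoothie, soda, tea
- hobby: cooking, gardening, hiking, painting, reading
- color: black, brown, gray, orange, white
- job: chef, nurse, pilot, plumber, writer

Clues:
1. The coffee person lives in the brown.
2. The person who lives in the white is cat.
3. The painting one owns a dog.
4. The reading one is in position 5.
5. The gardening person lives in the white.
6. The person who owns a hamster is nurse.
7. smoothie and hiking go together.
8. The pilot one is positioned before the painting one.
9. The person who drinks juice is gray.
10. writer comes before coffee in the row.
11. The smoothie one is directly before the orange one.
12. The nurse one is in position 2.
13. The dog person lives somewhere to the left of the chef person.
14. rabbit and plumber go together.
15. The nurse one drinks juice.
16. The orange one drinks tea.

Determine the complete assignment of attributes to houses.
Solution:

House | Pet | Drink | Hobby | Color | Job
-----------------------------------------
  1   | cat | soda | gardening | white | pilot
  2   | hamster | juice | cooking | gray | nurse
  3   | rabbit | smoothie | hiking | black | plumber
  4   | dog | tea | painting | orange | writer
  5   | parrot | coffee | reading | brown | chef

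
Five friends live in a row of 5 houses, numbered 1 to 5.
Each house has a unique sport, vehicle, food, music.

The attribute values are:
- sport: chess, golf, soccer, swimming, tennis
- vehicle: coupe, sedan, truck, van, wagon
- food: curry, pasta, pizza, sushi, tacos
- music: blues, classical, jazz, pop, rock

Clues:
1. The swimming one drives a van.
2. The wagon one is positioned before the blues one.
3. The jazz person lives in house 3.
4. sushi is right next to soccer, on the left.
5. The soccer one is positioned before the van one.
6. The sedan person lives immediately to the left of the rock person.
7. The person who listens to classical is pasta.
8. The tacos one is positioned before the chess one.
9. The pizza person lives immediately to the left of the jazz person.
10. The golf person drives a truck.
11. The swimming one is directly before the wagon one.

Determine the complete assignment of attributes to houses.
Solution:

House | Sport | Vehicle | Food | Music
--------------------------------------
  1   | tennis | sedan | sushi | pop
  2   | soccer | coupe | pizza | rock
  3   | swimming | van | tacos | jazz
  4   | chess | wagon | pasta | classical
  5   | golf | truck | curry | blues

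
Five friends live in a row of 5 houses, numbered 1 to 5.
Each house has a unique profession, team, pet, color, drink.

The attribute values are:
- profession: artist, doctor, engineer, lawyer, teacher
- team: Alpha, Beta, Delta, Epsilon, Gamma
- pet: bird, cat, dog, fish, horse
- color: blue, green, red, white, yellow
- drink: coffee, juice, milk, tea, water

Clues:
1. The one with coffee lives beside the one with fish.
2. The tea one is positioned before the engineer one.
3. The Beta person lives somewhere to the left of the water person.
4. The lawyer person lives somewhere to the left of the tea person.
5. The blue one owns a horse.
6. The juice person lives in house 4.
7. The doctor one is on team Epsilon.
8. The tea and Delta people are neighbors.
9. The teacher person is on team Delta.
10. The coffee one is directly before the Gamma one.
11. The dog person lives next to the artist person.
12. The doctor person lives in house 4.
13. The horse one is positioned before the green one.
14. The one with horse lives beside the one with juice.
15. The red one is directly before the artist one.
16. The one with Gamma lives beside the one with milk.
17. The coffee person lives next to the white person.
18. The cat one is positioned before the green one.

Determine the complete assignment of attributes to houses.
Solution:

House | Profession | Team | Pet | Color | Drink
-----------------------------------------------
  1   | lawyer | Beta | dog | red | coffee
  2   | artist | Gamma | fish | white | tea
  3   | teacher | Delta | horse | blue | milk
  4   | doctor | Epsilon | cat | yellow | juice
  5   | engineer | Alpha | bird | green | water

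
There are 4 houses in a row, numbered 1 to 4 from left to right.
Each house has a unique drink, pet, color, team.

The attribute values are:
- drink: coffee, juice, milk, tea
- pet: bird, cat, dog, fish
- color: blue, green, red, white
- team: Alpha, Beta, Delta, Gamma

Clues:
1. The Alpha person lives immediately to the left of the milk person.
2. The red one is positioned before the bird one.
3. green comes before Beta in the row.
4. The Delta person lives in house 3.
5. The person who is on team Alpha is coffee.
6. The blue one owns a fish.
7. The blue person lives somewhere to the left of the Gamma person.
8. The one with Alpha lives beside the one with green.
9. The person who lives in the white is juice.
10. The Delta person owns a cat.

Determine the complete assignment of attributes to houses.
Solution:

House | Drink | Pet | Color | Team
----------------------------------
  1   | coffee | fish | blue | Alpha
  2   | milk | dog | green | Gamma
  3   | tea | cat | red | Delta
  4   | juice | bird | white | Beta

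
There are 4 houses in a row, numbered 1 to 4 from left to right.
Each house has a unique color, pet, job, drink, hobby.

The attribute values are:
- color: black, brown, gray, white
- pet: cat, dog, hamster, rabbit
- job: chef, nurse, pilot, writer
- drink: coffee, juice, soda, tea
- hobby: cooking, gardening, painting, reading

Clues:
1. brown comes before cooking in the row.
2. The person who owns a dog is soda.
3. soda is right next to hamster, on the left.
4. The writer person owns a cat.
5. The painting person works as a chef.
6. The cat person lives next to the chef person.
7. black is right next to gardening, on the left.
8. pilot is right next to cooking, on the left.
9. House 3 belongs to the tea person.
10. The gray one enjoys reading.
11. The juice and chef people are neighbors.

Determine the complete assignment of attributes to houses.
Solution:

House | Color | Pet | Job | Drink | Hobby
-----------------------------------------
  1   | gray | cat | writer | juice | reading
  2   | black | dog | chef | soda | painting
  3   | brown | hamster | pilot | tea | gardening
  4   | white | rabbit | nurse | coffee | cooking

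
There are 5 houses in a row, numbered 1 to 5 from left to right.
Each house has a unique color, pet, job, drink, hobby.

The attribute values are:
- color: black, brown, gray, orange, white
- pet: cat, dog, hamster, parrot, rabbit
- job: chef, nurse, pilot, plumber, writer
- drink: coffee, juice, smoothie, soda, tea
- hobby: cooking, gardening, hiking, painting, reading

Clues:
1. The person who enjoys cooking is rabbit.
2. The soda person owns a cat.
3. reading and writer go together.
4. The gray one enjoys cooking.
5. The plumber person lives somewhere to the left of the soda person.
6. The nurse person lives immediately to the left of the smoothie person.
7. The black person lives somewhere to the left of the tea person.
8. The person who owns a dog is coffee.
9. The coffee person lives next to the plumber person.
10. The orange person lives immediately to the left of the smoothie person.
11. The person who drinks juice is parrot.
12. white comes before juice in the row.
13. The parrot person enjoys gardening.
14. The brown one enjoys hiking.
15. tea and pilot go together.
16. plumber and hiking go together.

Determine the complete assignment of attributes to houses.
Solution:

House | Color | Pet | Job | Drink | Hobby
-----------------------------------------
  1   | orange | dog | nurse | coffee | painting
  2   | brown | hamster | plumber | smoothie | hiking
  3   | white | cat | writer | soda | reading
  4   | black | parrot | chef | juice | gardening
  5   | gray | rabbit | pilot | tea | cooking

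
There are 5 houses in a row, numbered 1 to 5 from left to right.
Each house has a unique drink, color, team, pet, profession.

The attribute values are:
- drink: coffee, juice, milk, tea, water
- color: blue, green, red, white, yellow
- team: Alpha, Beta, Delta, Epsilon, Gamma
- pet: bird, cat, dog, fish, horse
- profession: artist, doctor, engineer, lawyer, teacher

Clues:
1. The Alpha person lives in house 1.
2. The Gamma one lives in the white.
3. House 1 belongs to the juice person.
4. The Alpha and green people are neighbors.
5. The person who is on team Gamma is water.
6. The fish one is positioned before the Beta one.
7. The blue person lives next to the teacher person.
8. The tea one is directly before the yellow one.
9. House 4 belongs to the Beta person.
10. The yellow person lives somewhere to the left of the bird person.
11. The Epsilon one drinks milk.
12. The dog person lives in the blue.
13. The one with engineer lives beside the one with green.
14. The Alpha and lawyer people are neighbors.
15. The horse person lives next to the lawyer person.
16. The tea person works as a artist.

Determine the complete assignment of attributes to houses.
Solution:

House | Drink | Color | Team | Pet | Profession
-----------------------------------------------
  1   | juice | red | Alpha | horse | engineer
  2   | milk | green | Epsilon | fish | lawyer
  3   | tea | blue | Delta | dog | artist
  4   | coffee | yellow | Beta | cat | teacher
  5   | water | white | Gamma | bird | doctor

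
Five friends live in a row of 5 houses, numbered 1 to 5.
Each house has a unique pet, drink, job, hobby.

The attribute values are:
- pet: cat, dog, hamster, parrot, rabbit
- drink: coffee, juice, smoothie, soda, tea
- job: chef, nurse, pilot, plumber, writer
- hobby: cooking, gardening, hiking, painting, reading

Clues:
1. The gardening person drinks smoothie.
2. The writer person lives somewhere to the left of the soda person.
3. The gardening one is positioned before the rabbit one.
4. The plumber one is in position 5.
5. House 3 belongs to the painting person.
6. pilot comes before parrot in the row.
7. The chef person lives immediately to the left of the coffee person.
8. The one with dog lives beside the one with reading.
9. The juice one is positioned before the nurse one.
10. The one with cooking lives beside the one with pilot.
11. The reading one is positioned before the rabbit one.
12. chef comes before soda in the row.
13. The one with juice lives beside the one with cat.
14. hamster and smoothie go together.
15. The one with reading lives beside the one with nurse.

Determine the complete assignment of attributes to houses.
Solution:

House | Pet | Drink | Job | Hobby
---------------------------------
  1   | dog | juice | chef | cooking
  2   | cat | coffee | pilot | reading
  3   | parrot | tea | nurse | painting
  4   | hamster | smoothie | writer | gardening
  5   | rabbit | soda | plumber | hiking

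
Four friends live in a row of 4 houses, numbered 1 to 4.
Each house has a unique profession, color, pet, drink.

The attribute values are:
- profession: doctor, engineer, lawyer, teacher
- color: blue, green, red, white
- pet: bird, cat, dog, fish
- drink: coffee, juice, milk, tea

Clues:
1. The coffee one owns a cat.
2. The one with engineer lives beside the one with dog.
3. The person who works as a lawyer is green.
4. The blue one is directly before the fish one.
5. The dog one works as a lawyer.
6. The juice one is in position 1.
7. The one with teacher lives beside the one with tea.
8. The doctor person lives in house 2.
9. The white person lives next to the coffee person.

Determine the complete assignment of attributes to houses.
Solution:

House | Profession | Color | Pet | Drink
----------------------------------------
  1   | teacher | blue | bird | juice
  2   | doctor | white | fish | tea
  3   | engineer | red | cat | coffee
  4   | lawyer | green | dog | milk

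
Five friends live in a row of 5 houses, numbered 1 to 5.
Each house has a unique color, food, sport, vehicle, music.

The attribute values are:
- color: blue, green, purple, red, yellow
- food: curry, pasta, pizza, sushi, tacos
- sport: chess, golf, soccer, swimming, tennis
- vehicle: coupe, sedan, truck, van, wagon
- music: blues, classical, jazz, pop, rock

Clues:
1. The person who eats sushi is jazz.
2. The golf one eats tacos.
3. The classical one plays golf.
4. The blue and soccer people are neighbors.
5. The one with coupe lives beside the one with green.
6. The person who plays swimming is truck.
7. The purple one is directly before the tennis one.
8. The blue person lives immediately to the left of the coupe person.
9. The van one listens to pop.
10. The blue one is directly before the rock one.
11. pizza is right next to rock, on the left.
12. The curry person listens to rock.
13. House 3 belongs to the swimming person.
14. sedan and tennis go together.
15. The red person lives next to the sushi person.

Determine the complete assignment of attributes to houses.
Solution:

House | Color | Food | Sport | Vehicle | Music
----------------------------------------------
  1   | blue | pizza | chess | van | pop
  2   | red | curry | soccer | coupe | rock
  3   | green | sushi | swimming | truck | jazz
  4   | purple | tacos | golf | wagon | classical
  5   | yellow | pasta | tennis | sedan | blues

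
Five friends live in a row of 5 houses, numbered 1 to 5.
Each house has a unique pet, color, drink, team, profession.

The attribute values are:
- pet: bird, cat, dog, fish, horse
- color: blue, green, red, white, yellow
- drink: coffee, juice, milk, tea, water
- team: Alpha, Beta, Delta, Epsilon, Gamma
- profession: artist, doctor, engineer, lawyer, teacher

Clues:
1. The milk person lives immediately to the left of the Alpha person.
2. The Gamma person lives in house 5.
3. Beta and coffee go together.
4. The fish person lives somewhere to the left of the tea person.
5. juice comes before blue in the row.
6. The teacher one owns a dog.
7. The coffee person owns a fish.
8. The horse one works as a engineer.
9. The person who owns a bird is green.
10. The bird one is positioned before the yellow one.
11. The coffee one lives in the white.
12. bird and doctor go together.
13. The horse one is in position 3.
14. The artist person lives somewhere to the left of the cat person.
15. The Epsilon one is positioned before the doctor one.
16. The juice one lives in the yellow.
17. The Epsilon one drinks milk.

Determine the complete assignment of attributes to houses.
Solution:

House | Pet | Color | Drink | Team | Profession
-----------------------------------------------
  1   | dog | red | milk | Epsilon | teacher
  2   | bird | green | water | Alpha | doctor
  3   | horse | yellow | juice | Delta | engineer
  4   | fish | white | coffee | Beta | artist
  5   | cat | blue | tea | Gamma | lawyer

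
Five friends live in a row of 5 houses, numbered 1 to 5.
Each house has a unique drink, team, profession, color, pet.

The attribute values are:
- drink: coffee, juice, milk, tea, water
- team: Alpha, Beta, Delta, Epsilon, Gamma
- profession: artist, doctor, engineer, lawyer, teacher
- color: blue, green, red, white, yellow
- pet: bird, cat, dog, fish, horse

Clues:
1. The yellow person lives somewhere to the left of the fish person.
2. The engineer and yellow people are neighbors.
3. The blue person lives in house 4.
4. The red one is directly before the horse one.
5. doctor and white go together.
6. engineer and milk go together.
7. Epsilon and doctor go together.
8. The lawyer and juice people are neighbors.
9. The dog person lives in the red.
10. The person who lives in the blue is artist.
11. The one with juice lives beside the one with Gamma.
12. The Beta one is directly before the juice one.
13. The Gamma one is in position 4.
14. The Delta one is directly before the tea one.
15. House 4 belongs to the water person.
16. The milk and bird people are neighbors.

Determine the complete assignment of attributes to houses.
Solution:

House | Drink | Team | Profession | Color | Pet
-----------------------------------------------
  1   | milk | Delta | engineer | green | cat
  2   | tea | Beta | lawyer | yellow | bird
  3   | juice | Alpha | teacher | red | dog
  4   | water | Gamma | artist | blue | horse
  5   | coffee | Epsilon | doctor | white | fish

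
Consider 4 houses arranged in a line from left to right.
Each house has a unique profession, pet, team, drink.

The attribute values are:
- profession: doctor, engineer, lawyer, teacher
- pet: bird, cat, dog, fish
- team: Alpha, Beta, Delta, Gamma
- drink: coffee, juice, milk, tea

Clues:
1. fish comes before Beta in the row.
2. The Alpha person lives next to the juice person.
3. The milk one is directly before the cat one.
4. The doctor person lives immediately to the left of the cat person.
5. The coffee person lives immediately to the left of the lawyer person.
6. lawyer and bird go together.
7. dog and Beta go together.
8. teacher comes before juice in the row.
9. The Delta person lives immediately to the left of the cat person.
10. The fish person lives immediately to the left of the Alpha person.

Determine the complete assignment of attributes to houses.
Solution:

House | Profession | Pet | Team | Drink
---------------------------------------
  1   | doctor | fish | Delta | milk
  2   | teacher | cat | Alpha | coffee
  3   | lawyer | bird | Gamma | juice
  4   | engineer | dog | Beta | tea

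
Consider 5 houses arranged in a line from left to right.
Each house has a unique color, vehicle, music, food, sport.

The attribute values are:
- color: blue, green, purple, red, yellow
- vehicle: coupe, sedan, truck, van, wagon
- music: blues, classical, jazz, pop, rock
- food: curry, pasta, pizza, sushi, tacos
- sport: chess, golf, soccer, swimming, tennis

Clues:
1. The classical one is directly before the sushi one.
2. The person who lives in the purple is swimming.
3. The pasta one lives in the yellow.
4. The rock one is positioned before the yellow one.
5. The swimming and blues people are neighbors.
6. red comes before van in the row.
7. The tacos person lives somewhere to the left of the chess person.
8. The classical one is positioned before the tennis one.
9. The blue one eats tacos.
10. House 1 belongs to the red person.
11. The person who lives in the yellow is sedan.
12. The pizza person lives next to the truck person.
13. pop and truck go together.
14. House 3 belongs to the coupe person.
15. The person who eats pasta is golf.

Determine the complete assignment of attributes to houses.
Solution:

House | Color | Vehicle | Music | Food | Sport
----------------------------------------------
  1   | red | wagon | classical | pizza | soccer
  2   | purple | truck | pop | sushi | swimming
  3   | blue | coupe | blues | tacos | tennis
  4   | green | van | rock | curry | chess
  5   | yellow | sedan | jazz | pasta | golf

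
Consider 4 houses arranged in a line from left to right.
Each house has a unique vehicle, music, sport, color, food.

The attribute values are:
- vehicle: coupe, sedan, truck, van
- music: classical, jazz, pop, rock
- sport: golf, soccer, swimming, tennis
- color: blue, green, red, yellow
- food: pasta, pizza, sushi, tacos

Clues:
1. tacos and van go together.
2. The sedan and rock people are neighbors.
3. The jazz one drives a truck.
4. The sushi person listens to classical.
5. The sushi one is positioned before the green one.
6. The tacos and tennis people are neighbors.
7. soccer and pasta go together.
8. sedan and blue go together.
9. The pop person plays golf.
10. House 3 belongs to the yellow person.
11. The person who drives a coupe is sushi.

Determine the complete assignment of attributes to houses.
Solution:

House | Vehicle | Music | Sport | Color | Food
----------------------------------------------
  1   | sedan | pop | golf | blue | pizza
  2   | van | rock | swimming | red | tacos
  3   | coupe | classical | tennis | yellow | sushi
  4   | truck | jazz | soccer | green | pasta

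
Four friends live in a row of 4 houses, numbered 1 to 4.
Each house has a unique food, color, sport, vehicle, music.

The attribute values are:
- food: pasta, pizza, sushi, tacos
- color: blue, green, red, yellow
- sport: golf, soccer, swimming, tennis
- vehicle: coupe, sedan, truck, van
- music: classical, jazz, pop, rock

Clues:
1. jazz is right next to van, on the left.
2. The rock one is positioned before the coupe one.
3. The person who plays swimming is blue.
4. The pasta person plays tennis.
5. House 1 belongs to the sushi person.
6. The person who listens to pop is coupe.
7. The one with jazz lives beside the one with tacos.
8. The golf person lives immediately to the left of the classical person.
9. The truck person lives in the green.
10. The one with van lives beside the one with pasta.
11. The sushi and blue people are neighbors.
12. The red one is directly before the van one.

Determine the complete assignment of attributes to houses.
Solution:

House | Food | Color | Sport | Vehicle | Music
----------------------------------------------
  1   | sushi | red | golf | sedan | jazz
  2   | tacos | blue | swimming | van | classical
  3   | pasta | green | tennis | truck | rock
  4   | pizza | yellow | soccer | coupe | pop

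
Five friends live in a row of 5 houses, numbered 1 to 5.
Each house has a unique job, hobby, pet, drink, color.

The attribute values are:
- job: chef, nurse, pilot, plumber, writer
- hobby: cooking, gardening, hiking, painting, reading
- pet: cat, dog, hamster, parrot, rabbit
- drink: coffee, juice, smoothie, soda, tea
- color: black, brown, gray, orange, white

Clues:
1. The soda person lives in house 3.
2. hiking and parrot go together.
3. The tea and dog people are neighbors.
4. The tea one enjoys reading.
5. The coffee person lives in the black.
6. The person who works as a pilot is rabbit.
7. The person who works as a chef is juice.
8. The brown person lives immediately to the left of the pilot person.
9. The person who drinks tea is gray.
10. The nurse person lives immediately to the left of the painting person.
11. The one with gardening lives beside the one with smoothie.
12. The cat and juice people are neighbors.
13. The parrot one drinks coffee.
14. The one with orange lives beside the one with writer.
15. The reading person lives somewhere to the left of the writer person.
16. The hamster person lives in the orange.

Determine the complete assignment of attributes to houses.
Solution:

House | Job | Hobby | Pet | Drink | Color
-----------------------------------------
  1   | nurse | reading | cat | tea | gray
  2   | chef | painting | dog | juice | brown
  3   | pilot | gardening | rabbit | soda | white
  4   | plumber | cooking | hamster | smoothie | orange
  5   | writer | hiking | parrot | coffee | black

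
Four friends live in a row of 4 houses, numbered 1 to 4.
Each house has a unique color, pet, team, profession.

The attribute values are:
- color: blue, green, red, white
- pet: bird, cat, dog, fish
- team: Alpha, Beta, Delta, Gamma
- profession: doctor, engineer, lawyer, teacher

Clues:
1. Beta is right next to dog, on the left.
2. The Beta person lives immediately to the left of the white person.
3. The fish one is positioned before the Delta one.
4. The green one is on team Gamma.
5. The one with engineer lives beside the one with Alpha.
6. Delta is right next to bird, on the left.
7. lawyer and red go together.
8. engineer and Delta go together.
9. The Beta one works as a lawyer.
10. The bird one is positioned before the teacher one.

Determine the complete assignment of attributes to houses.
Solution:

House | Color | Pet | Team | Profession
---------------------------------------
  1   | red | fish | Beta | lawyer
  2   | white | dog | Delta | engineer
  3   | blue | bird | Alpha | doctor
  4   | green | cat | Gamma | teacher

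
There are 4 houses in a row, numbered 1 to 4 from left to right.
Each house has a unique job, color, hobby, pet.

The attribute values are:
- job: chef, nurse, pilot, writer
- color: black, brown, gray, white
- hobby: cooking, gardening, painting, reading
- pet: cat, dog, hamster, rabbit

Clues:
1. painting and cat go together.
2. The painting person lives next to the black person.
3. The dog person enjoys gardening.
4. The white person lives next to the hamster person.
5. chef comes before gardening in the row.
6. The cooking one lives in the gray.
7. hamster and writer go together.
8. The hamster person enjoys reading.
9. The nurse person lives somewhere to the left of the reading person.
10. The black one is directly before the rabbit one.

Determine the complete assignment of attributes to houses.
Solution:

House | Job | Color | Hobby | Pet
---------------------------------
  1   | nurse | white | painting | cat
  2   | writer | black | reading | hamster
  3   | chef | gray | cooking | rabbit
  4   | pilot | brown | gardening | dog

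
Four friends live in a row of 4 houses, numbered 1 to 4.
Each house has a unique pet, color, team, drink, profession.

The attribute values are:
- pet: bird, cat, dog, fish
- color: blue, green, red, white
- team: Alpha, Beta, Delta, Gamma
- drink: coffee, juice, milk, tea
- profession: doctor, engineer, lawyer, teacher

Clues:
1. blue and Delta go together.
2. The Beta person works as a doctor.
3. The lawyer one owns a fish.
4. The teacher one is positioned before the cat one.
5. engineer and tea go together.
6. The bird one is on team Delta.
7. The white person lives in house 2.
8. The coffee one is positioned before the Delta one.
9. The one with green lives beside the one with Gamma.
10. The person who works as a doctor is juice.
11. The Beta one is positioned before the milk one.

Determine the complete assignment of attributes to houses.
Solution:

House | Pet | Color | Team | Drink | Profession
-----------------------------------------------
  1   | dog | green | Beta | juice | doctor
  2   | fish | white | Gamma | coffee | lawyer
  3   | bird | blue | Delta | milk | teacher
  4   | cat | red | Alpha | tea | engineer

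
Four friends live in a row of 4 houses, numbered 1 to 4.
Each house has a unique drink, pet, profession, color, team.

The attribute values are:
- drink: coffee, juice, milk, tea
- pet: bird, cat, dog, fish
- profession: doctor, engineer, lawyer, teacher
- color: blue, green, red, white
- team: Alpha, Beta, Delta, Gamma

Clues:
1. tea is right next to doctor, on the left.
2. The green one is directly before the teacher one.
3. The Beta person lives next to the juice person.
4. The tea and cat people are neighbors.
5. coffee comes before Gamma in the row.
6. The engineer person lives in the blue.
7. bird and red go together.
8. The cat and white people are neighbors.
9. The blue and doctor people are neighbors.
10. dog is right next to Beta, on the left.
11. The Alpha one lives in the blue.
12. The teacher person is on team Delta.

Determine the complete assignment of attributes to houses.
Solution:

House | Drink | Pet | Profession | Color | Team
-----------------------------------------------
  1   | tea | dog | engineer | blue | Alpha
  2   | coffee | cat | doctor | green | Beta
  3   | juice | fish | teacher | white | Delta
  4   | milk | bird | lawyer | red | Gamma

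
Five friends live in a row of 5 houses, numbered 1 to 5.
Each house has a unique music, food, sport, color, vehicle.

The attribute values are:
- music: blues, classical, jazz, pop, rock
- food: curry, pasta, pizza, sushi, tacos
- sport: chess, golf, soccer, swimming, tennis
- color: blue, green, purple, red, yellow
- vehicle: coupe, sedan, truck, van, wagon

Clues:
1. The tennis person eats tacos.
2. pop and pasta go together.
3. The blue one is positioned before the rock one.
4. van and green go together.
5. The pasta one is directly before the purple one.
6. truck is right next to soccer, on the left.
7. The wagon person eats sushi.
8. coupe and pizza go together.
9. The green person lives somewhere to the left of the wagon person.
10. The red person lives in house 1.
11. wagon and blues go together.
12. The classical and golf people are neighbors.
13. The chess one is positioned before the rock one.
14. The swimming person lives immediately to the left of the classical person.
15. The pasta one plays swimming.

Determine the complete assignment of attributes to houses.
Solution:

House | Music | Food | Sport | Color | Vehicle
----------------------------------------------
  1   | pop | pasta | swimming | red | truck
  2   | classical | pizza | soccer | purple | coupe
  3   | jazz | curry | golf | green | van
  4   | blues | sushi | chess | blue | wagon
  5   | rock | tacos | tennis | yellow | sedan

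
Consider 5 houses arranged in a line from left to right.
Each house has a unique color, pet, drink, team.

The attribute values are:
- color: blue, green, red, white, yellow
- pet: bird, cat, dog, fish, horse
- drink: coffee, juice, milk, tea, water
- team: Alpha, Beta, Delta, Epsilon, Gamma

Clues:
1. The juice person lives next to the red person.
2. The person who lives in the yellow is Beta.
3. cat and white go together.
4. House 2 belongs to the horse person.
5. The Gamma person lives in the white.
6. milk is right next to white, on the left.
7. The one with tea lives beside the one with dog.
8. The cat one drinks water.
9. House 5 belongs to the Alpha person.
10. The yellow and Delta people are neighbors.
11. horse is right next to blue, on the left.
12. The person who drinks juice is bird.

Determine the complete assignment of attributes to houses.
Solution:

House | Color | Pet | Drink | Team
----------------------------------
  1   | yellow | bird | juice | Beta
  2   | red | horse | tea | Delta
  3   | blue | dog | milk | Epsilon
  4   | white | cat | water | Gamma
  5   | green | fish | coffee | Alpha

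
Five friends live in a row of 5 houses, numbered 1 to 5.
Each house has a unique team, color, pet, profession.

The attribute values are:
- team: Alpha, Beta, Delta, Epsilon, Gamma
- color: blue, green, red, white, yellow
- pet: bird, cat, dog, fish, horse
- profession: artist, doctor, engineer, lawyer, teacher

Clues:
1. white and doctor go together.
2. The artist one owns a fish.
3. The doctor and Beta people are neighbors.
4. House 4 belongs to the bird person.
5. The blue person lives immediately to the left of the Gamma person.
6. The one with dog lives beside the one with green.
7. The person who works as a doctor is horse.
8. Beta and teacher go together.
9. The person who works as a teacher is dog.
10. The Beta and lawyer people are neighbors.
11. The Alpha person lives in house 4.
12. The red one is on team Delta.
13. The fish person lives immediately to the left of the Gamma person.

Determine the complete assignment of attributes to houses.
Solution:

House | Team | Color | Pet | Profession
---------------------------------------
  1   | Epsilon | blue | fish | artist
  2   | Gamma | white | horse | doctor
  3   | Beta | yellow | dog | teacher
  4   | Alpha | green | bird | lawyer
  5   | Delta | red | cat | engineer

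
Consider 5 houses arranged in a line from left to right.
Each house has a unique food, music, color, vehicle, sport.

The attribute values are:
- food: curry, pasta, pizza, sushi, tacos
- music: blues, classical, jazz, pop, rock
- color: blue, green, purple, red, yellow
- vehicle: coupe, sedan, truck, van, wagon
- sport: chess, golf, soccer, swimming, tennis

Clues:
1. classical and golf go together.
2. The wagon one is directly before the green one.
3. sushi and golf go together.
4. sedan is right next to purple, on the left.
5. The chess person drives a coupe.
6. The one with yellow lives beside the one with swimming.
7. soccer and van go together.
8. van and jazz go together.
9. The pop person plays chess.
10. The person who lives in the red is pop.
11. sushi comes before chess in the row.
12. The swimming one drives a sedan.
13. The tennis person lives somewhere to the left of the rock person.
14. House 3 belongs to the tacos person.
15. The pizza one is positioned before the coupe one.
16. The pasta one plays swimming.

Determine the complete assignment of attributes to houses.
Solution:

House | Food | Music | Color | Vehicle | Sport
----------------------------------------------
  1   | pizza | blues | yellow | wagon | tennis
  2   | pasta | rock | green | sedan | swimming
  3   | tacos | jazz | purple | van | soccer
  4   | sushi | classical | blue | truck | golf
  5   | curry | pop | red | coupe | chess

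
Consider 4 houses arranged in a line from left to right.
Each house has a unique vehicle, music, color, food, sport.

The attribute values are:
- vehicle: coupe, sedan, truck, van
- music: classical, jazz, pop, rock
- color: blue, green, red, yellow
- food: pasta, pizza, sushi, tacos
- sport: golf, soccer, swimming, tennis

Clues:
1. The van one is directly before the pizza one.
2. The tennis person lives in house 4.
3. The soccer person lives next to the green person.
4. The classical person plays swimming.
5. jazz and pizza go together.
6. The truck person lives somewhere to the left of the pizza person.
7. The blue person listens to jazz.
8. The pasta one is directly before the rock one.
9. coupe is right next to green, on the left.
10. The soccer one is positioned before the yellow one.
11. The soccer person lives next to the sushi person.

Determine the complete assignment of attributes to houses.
Solution:

House | Vehicle | Music | Color | Food | Sport
----------------------------------------------
  1   | coupe | pop | red | pasta | soccer
  2   | truck | rock | green | sushi | golf
  3   | van | classical | yellow | tacos | swimming
  4   | sedan | jazz | blue | pizza | tennis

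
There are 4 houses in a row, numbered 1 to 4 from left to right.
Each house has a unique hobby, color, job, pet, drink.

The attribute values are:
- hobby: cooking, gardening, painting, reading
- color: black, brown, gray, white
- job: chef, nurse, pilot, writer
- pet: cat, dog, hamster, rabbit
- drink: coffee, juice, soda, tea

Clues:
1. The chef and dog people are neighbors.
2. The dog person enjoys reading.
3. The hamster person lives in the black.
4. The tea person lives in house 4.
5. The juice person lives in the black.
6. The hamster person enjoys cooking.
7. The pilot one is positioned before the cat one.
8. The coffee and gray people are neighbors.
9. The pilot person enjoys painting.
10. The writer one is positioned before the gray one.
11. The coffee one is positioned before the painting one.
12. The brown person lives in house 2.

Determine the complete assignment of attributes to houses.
Solution:

House | Hobby | Color | Job | Pet | Drink
-----------------------------------------
  1   | cooking | black | chef | hamster | juice
  2   | reading | brown | writer | dog | coffee
  3   | painting | gray | pilot | rabbit | soda
  4   | gardening | white | nurse | cat | tea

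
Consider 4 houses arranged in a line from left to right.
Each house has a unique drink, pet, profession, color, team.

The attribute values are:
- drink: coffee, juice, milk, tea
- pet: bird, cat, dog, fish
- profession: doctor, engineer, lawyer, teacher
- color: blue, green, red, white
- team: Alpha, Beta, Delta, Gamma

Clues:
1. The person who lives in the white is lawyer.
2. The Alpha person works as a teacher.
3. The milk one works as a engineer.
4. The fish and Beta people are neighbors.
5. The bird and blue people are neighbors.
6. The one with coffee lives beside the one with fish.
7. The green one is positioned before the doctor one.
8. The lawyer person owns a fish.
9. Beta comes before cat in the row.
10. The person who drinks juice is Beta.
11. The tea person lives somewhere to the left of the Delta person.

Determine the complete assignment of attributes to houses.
Solution:

House | Drink | Pet | Profession | Color | Team
-----------------------------------------------
  1   | coffee | dog | teacher | green | Alpha
  2   | tea | fish | lawyer | white | Gamma
  3   | juice | bird | doctor | red | Beta
  4   | milk | cat | engineer | blue | Delta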